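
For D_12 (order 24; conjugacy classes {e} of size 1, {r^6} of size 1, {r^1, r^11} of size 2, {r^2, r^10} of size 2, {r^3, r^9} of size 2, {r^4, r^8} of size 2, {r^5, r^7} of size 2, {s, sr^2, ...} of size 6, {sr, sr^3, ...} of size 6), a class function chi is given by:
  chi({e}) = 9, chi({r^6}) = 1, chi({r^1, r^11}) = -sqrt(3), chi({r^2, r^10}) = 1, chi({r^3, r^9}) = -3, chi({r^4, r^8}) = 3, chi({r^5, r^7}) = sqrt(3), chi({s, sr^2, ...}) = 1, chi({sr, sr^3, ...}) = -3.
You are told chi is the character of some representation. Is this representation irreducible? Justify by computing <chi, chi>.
Not irreducible (reducible): <chi, chi> = 8 > 1.

Argument: <chi, chi> = (1/|G|) sum_C |C| * |chi(C)|^2 = (1/24)[1*|9|^2 + 1*|1|^2 + 2*|-sqrt(3)|^2 + 2*|1|^2 + 2*|-3|^2 + 2*|3|^2 + 2*|sqrt(3)|^2 + 6*|1|^2 + 6*|-3|^2]
  = (1/24)[(81) + (1) + (6) + (2) + (18) + (18) + (6) + (6) + (54)] = 192/24 = 8.
A character is irreducible iff <chi, chi> = 1, so this representation is reducible.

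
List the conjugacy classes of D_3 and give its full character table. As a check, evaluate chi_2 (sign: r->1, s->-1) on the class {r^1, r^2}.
Conjugacy classes: {e} of size 1, {r^1, r^2} of size 2, {s, sr, ..., sr^2} of size 3.
Character table:
  irrep \ class              {e} (size 1)  {r^1, r^2} (size 2)  {s, sr, ..., sr^2} (size 3)
  chi_1 (triv)               1             1                    1                          
  chi_2 (sign: r->1, s->-1)  1             1                    -1                         
  chi_3 (2d, j=1)            2             -1                   0                          

Spot check: chi_2 (sign: r->1, s->-1) on {r^1, r^2} = 1.

Why: D_3 has order 2*3 = 6 with 3 conjugacy classes, hence 3 irreducibles. Sum of squared dims 1 + 1 + 4 = 6 = |G|. Linear characters come from the abelianisation; the 2-dimensional irreps have character r^k -> 2*cos(2*pi*j*k/3), reflections -> 0.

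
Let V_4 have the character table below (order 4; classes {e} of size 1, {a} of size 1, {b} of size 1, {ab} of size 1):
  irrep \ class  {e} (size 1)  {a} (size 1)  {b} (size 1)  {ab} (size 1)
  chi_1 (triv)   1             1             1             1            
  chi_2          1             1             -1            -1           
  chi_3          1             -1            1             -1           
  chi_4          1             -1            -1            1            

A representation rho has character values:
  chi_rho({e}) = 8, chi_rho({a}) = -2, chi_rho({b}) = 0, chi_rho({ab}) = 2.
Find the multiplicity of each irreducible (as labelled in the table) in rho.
Multiplicities: chi_1: 2, chi_2: 1, chi_3: 2, chi_4: 3.

Reasoning: Use <chi_rho, chi> = (1/|G|) sum_C |C| * chi_rho(C) * conj(chi(C)) with |G| = 4 for each irreducible chi in the table:
  <chi_rho, chi_1> = (1/4)[1*(8)*conj(1) + 1*(-2)*conj(1) + 1*(0)*conj(1) + 1*(2)*conj(1)]
      = (1/4)[(8) + (-2) + (0) + (2)] = 8/4 = 2
  <chi_rho, chi_2> = (1/4)[1*(8)*conj(1) + 1*(-2)*conj(1) + 1*(0)*conj(-1) + 1*(2)*conj(-1)]
      = (1/4)[(8) + (-2) + (0) + (-2)] = 4/4 = 1
  <chi_rho, chi_3> = (1/4)[1*(8)*conj(1) + 1*(-2)*conj(-1) + 1*(0)*conj(1) + 1*(2)*conj(-1)]
      = (1/4)[(8) + (2) + (0) + (-2)] = 8/4 = 2
  <chi_rho, chi_4> = (1/4)[1*(8)*conj(1) + 1*(-2)*conj(-1) + 1*(0)*conj(-1) + 1*(2)*conj(1)]
      = (1/4)[(8) + (2) + (0) + (2)] = 12/4 = 3
Dimension check: dim(rho) = sum (mult * dim) = 2*1 + 1*1 + 2*1 + 3*1 = 8 = chi_rho(e) = 8.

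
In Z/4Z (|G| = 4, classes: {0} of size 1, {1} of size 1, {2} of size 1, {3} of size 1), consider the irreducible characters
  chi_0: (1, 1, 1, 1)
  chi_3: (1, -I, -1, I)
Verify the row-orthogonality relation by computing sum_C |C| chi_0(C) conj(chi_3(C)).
Sum = 0; so <chi_0, chi_3> = 0 (distinct irreducibles are orthogonal).

Compute term by term over conjugacy classes (|C| * chi_0(C) * conj(chi_3(C))):
  1*(1)*conj(1) + 1*(1)*conj(-I) + 1*(1)*conj(-1) + 1*(1)*conj(I)
  = (1) + (I) + (-1) + (-I)
  = 0.
(Exp terms are combined using exp(i*s)*conj(exp(i*t)) = exp(i*(s-t)), and sums of them are collapsed using the identity that for every m > 1 the m distinct m-th roots of unity sum to 0, e.g. 1 + exp(2*I*pi/3) + exp(-2*I*pi/3) = 0.)
Dividing by |G| = 4 gives 0/4 = 0, matching the row-orthogonality relation <chi_0, chi_3> = [chi_0 = chi_3].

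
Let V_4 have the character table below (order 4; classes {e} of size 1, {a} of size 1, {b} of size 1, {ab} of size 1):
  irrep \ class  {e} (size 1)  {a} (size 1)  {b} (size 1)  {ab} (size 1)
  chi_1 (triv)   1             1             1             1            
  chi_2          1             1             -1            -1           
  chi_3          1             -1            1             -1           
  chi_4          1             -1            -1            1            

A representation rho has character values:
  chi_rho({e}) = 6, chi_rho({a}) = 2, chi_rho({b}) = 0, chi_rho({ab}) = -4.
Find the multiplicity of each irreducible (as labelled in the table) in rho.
Multiplicities: chi_1: 1, chi_2: 3, chi_3: 2, chi_4: 0.

Derivation: Use <chi_rho, chi> = (1/|G|) sum_C |C| * chi_rho(C) * conj(chi(C)) with |G| = 4 for each irreducible chi in the table:
  <chi_rho, chi_1> = (1/4)[1*(6)*conj(1) + 1*(2)*conj(1) + 1*(0)*conj(1) + 1*(-4)*conj(1)]
      = (1/4)[(6) + (2) + (0) + (-4)] = 4/4 = 1
  <chi_rho, chi_2> = (1/4)[1*(6)*conj(1) + 1*(2)*conj(1) + 1*(0)*conj(-1) + 1*(-4)*conj(-1)]
      = (1/4)[(6) + (2) + (0) + (4)] = 12/4 = 3
  <chi_rho, chi_3> = (1/4)[1*(6)*conj(1) + 1*(2)*conj(-1) + 1*(0)*conj(1) + 1*(-4)*conj(-1)]
      = (1/4)[(6) + (-2) + (0) + (4)] = 8/4 = 2
  <chi_rho, chi_4> = (1/4)[1*(6)*conj(1) + 1*(2)*conj(-1) + 1*(0)*conj(-1) + 1*(-4)*conj(1)]
      = (1/4)[(6) + (-2) + (0) + (-4)] = 0/4 = 0
Dimension check: dim(rho) = sum (mult * dim) = 1*1 + 3*1 + 2*1 + 0*1 = 6 = chi_rho(e) = 6.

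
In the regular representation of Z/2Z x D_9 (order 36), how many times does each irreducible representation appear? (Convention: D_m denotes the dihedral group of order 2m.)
Each irreducible V_i of dimension d_i appears with multiplicity d_i, i.e. rho_reg = (direct sum over all irreducibles V_i) d_i V_i. The irreducible dimensions for Z/2Z x D_9 are 1, 1, 1, 1, 2, 2, 2, 2, 2, 2, 2, 2: 4 irreducibles of dimension 1, each with multiplicity 1; 8 irreducibles of dimension 2, each with multiplicity 2. Total dimension 4*1*1 + 8*2*2 = 36 = |G|.

Reasoning: General theorem: in the regular representation of a finite group G, each irreducible appears with multiplicity equal to its dimension. Check: dim(rho_reg) = sum d_i^2 = 1 + 1 + 1 + 1 + 4 + 4 + 4 + 4 + 4 + 4 + 4 + 4 = 36 = |G|.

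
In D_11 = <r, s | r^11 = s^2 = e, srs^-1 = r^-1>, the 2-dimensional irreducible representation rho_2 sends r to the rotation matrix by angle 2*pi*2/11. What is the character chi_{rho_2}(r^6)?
chi_{rho_2}(r^6) = 2*cos(2*pi*2*6/11) = 2*cos(24*pi/11)

Solution. rho_2(r^6) is rotation by angle 2*pi*2*6/11, whose trace is 2*cos(2*pi*2*6/11) = 2*cos(24*pi/11).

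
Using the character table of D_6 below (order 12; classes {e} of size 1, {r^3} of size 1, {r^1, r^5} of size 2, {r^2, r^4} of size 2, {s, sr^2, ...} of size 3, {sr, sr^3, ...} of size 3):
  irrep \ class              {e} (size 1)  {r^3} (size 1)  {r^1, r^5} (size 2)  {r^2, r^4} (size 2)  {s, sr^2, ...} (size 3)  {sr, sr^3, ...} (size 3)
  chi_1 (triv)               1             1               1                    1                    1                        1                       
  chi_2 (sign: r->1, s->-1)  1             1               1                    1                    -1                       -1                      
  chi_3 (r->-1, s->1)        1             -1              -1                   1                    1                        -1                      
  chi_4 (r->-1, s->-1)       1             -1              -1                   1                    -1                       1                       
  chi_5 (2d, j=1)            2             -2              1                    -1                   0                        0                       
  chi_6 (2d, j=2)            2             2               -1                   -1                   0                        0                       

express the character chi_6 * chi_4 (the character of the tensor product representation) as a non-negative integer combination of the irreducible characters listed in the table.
chi_6 tensor chi_4 = chi_5 (all other irreducibles have multiplicity 0).

Working: The character of a tensor product is the pointwise product (chi_6 * chi_4)(C) = chi_6(C) * chi_4(C):
  {e}: (2)*(1), {r^3}: (2)*(-1), {r^1, r^5}: (-1)*(-1), {r^2, r^4}: (-1)*(1), {s, sr^2, ...}: (0)*(-1), {sr, sr^3, ...}: (0)*(1)
so (chi_6 * chi_4) takes values
  {e} -> 2, {r^3} -> -2, {r^1, r^5} -> 1, {r^2, r^4} -> -1, {s, sr^2, ...} -> 0, {sr, sr^3, ...} -> 0.
Now take the inner product of this character with each irreducible chi from the table, <chi_6*chi_4, chi> = (1/12) sum_C |C| (chi_6*chi_4)(C) conj(chi(C)):
  <chi_6*chi_4, chi_1> = (1/12)[1*(2)*conj(1) + 1*(-2)*conj(1) + 2*(1)*conj(1) + 2*(-1)*conj(1) + 3*(0)*conj(1) + 3*(0)*conj(1)]
      = (1/12)[(2) + (-2) + (2) + (-2) + (0) + (0)] = 0/12 = 0
  <chi_6*chi_4, chi_2> = (1/12)[1*(2)*conj(1) + 1*(-2)*conj(1) + 2*(1)*conj(1) + 2*(-1)*conj(1) + 3*(0)*conj(-1) + 3*(0)*conj(-1)]
      = (1/12)[(2) + (-2) + (2) + (-2) + (0) + (0)] = 0/12 = 0
  <chi_6*chi_4, chi_3> = (1/12)[1*(2)*conj(1) + 1*(-2)*conj(-1) + 2*(1)*conj(-1) + 2*(-1)*conj(1) + 3*(0)*conj(1) + 3*(0)*conj(-1)]
      = (1/12)[(2) + (2) + (-2) + (-2) + (0) + (0)] = 0/12 = 0
  <chi_6*chi_4, chi_4> = (1/12)[1*(2)*conj(1) + 1*(-2)*conj(-1) + 2*(1)*conj(-1) + 2*(-1)*conj(1) + 3*(0)*conj(-1) + 3*(0)*conj(1)]
      = (1/12)[(2) + (2) + (-2) + (-2) + (0) + (0)] = 0/12 = 0
  <chi_6*chi_4, chi_5> = (1/12)[1*(2)*conj(2) + 1*(-2)*conj(-2) + 2*(1)*conj(1) + 2*(-1)*conj(-1) + 3*(0)*conj(0) + 3*(0)*conj(0)]
      = (1/12)[(4) + (4) + (2) + (2) + (0) + (0)] = 12/12 = 1
  <chi_6*chi_4, chi_6> = (1/12)[1*(2)*conj(2) + 1*(-2)*conj(2) + 2*(1)*conj(-1) + 2*(-1)*conj(-1) + 3*(0)*conj(0) + 3*(0)*conj(0)]
      = (1/12)[(4) + (-4) + (-2) + (2) + (0) + (0)] = 0/12 = 0
Hence the multiplicities are chi_5: 1. Dimension check: dim(chi_6)*dim(chi_4) = 2*1 = 2 and sum (mult * dim) = 1*2 = 2.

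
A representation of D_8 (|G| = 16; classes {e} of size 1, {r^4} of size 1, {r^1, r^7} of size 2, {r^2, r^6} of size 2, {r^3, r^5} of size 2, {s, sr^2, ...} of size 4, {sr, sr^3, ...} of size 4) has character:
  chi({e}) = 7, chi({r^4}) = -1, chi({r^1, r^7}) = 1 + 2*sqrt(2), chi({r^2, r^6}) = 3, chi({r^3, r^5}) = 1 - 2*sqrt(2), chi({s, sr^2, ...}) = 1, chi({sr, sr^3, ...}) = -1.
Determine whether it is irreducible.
Not irreducible (reducible): <chi, chi> = 7 > 1.

Justification: <chi, chi> = (1/|G|) sum_C |C| * |chi(C)|^2 = (1/16)[1*|7|^2 + 1*|-1|^2 + 2*|1 + 2*sqrt(2)|^2 + 2*|3|^2 + 2*|1 - 2*sqrt(2)|^2 + 4*|1|^2 + 4*|-1|^2]
  = (1/16)[(49) + (1) + (8*sqrt(2) + 18) + (18) + (18 - 8*sqrt(2)) + (4) + (4)] = 112/16 = 7.
A character is irreducible iff <chi, chi> = 1, so this representation is reducible.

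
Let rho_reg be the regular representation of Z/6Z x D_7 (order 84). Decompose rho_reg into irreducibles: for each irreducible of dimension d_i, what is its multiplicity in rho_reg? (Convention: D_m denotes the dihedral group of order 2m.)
Each irreducible V_i of dimension d_i appears with multiplicity d_i, i.e. rho_reg = (direct sum over all irreducibles V_i) d_i V_i. The irreducible dimensions for Z/6Z x D_7 are 1, 1, 1, 1, 1, 1, 1, 1, 1, 1, 1, 1, 2, 2, 2, 2, 2, 2, 2, 2, 2, 2, 2, 2, 2, 2, 2, 2, 2, 2: 12 irreducibles of dimension 1, each with multiplicity 1; 18 irreducibles of dimension 2, each with multiplicity 2. Total dimension 12*1*1 + 18*2*2 = 84 = |G|.

Explanation: General theorem: in the regular representation of a finite group G, each irreducible appears with multiplicity equal to its dimension. Check: dim(rho_reg) = sum d_i^2 = 1 + 1 + 1 + 1 + 1 + 1 + 1 + 1 + 1 + 1 + 1 + 1 + 4 + 4 + 4 + 4 + 4 + 4 + 4 + 4 + 4 + 4 + 4 + 4 + 4 + 4 + 4 + 4 + 4 + 4 = 84 = |G|.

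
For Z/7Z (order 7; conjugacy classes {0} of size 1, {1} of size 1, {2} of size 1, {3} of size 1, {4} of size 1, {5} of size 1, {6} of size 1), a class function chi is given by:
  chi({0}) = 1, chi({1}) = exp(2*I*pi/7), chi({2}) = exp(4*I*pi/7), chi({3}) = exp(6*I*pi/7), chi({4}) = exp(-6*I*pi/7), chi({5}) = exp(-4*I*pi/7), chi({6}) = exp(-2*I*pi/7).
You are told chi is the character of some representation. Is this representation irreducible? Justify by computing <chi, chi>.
Irreducible: <chi, chi> = 1.

Details: <chi, chi> = (1/|G|) sum_C |C| * |chi(C)|^2 = (1/7)[1*|1|^2 + 1*|exp(2*I*pi/7)|^2 + 1*|exp(4*I*pi/7)|^2 + 1*|exp(6*I*pi/7)|^2 + 1*|exp(-6*I*pi/7)|^2 + 1*|exp(-4*I*pi/7)|^2 + 1*|exp(-2*I*pi/7)|^2]
  = (1/7)[(1) + (1) + (1) + (1) + (1) + (1) + (1)] = 7/7 = 1.
(Exp terms are combined using exp(i*s)*conj(exp(i*t)) = exp(i*(s-t)), and sums of them are collapsed using the identity that for every m > 1 the m distinct m-th roots of unity sum to 0, e.g. 1 + exp(2*I*pi/3) + exp(-2*I*pi/3) = 0.)
A character is irreducible iff <chi, chi> = 1, so this representation is irreducible.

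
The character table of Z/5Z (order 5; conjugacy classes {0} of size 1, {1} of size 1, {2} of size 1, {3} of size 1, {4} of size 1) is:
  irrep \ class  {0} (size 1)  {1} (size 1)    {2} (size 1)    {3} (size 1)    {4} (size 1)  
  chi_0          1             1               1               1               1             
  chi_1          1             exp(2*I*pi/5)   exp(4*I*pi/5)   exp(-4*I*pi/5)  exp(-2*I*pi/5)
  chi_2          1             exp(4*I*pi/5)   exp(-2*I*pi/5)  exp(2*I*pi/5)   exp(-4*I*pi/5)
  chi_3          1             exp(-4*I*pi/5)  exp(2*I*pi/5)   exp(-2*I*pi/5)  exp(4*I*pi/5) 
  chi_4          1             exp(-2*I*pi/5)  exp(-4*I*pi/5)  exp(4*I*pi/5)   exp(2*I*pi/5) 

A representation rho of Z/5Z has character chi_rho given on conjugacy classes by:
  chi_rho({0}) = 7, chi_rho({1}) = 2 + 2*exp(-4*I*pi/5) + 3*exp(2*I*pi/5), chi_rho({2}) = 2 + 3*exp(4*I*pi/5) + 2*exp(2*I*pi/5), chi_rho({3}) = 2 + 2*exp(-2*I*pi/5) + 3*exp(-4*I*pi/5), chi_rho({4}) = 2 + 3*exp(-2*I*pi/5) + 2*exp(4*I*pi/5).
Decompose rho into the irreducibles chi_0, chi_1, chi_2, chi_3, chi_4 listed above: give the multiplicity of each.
Multiplicities: chi_0: 2, chi_1: 3, chi_2: 0, chi_3: 2, chi_4: 0.

Solution. Use <chi_rho, chi> = (1/|G|) sum_C |C| * chi_rho(C) * conj(chi(C)) with |G| = 5 for each irreducible chi in the table:
  <chi_rho, chi_0> = (1/5)[1*(7)*conj(1) + 1*(2 + 2*exp(-4*I*pi/5) + 3*exp(2*I*pi/5))*conj(1) + 1*(2 + 3*exp(4*I*pi/5) + 2*exp(2*I*pi/5))*conj(1) + 1*(2 + 2*exp(-2*I*pi/5) + 3*exp(-4*I*pi/5))*conj(1) + 1*(2 + 3*exp(-2*I*pi/5) + 2*exp(4*I*pi/5))*conj(1)]
      = (1/5)[(7) + (2 + 2*exp(-4*I*pi/5) + 3*exp(2*I*pi/5)) + (2 + 3*exp(4*I*pi/5) + 2*exp(2*I*pi/5)) + (2 + 2*exp(-2*I*pi/5) + 3*exp(-4*I*pi/5)) + (2 + 3*exp(-2*I*pi/5) + 2*exp(4*I*pi/5))] = 10/5 = 2
  <chi_rho, chi_1> = (1/5)[1*(7)*conj(1) + 1*(2 + 2*exp(-4*I*pi/5) + 3*exp(2*I*pi/5))*conj(exp(2*I*pi/5)) + 1*(2 + 3*exp(4*I*pi/5) + 2*exp(2*I*pi/5))*conj(exp(4*I*pi/5)) + 1*(2 + 2*exp(-2*I*pi/5) + 3*exp(-4*I*pi/5))*conj(exp(-4*I*pi/5)) + 1*(2 + 3*exp(-2*I*pi/5) + 2*exp(4*I*pi/5))*conj(exp(-2*I*pi/5))]
      = (1/5)[(7) + (3 + 2*exp(-2*I*pi/5) + 2*exp(4*I*pi/5)) + (3 + 2*exp(-2*I*pi/5) + 2*exp(-4*I*pi/5)) + (3 + 2*exp(4*I*pi/5) + 2*exp(2*I*pi/5)) + (3 + 2*exp(-4*I*pi/5) + 2*exp(2*I*pi/5))] = 15/5 = 3
  <chi_rho, chi_2> = (1/5)[1*(7)*conj(1) + 1*(2 + 2*exp(-4*I*pi/5) + 3*exp(2*I*pi/5))*conj(exp(4*I*pi/5)) + 1*(2 + 3*exp(4*I*pi/5) + 2*exp(2*I*pi/5))*conj(exp(-2*I*pi/5)) + 1*(2 + 2*exp(-2*I*pi/5) + 3*exp(-4*I*pi/5))*conj(exp(2*I*pi/5)) + 1*(2 + 3*exp(-2*I*pi/5) + 2*exp(4*I*pi/5))*conj(exp(-4*I*pi/5))]
      = (1/5)[(7) + (3*exp(-2*I*pi/5) + 2*exp(-4*I*pi/5) + 2*exp(2*I*pi/5)) + (3*exp(-4*I*pi/5) + 2*exp(4*I*pi/5) + 2*exp(2*I*pi/5)) + (2*exp(-2*I*pi/5) + 2*exp(-4*I*pi/5) + 3*exp(4*I*pi/5)) + (2*exp(-2*I*pi/5) + 2*exp(4*I*pi/5) + 3*exp(2*I*pi/5))] = 0/5 = 0
  <chi_rho, chi_3> = (1/5)[1*(7)*conj(1) + 1*(2 + 2*exp(-4*I*pi/5) + 3*exp(2*I*pi/5))*conj(exp(-4*I*pi/5)) + 1*(2 + 3*exp(4*I*pi/5) + 2*exp(2*I*pi/5))*conj(exp(2*I*pi/5)) + 1*(2 + 2*exp(-2*I*pi/5) + 3*exp(-4*I*pi/5))*conj(exp(-2*I*pi/5)) + 1*(2 + 3*exp(-2*I*pi/5) + 2*exp(4*I*pi/5))*conj(exp(4*I*pi/5))]
      = (1/5)[(7) + (2 + 3*exp(-4*I*pi/5) + 2*exp(4*I*pi/5)) + (2 + 2*exp(-2*I*pi/5) + 3*exp(2*I*pi/5)) + (2 + 3*exp(-2*I*pi/5) + 2*exp(2*I*pi/5)) + (2 + 2*exp(-4*I*pi/5) + 3*exp(4*I*pi/5))] = 10/5 = 2
  <chi_rho, chi_4> = (1/5)[1*(7)*conj(1) + 1*(2 + 2*exp(-4*I*pi/5) + 3*exp(2*I*pi/5))*conj(exp(-2*I*pi/5)) + 1*(2 + 3*exp(4*I*pi/5) + 2*exp(2*I*pi/5))*conj(exp(-4*I*pi/5)) + 1*(2 + 2*exp(-2*I*pi/5) + 3*exp(-4*I*pi/5))*conj(exp(4*I*pi/5)) + 1*(2 + 3*exp(-2*I*pi/5) + 2*exp(4*I*pi/5))*conj(exp(2*I*pi/5))]
      = (1/5)[(7) + (2*exp(-2*I*pi/5) + 3*exp(4*I*pi/5) + 2*exp(2*I*pi/5)) + (3*exp(-2*I*pi/5) + 2*exp(-4*I*pi/5) + 2*exp(4*I*pi/5)) + (2*exp(-4*I*pi/5) + 2*exp(4*I*pi/5) + 3*exp(2*I*pi/5)) + (2*exp(-2*I*pi/5) + 3*exp(-4*I*pi/5) + 2*exp(2*I*pi/5))] = 0/5 = 0
(Exp terms are combined using exp(i*s)*conj(exp(i*t)) = exp(i*(s-t)), and sums of them are collapsed using the identity that for every m > 1 the m distinct m-th roots of unity sum to 0, e.g. 1 + exp(2*I*pi/3) + exp(-2*I*pi/3) = 0.)
Dimension check: dim(rho) = sum (mult * dim) = 2*1 + 3*1 + 0*1 + 2*1 + 0*1 = 7 = chi_rho(e) = 7.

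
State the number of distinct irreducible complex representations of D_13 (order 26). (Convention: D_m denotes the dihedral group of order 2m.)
8

Justification: The number of irreducible complex representations of a finite group equals its number of conjugacy classes. D_13 has 8 conjugacy classes ((n+3)/2 for n odd), so D_13 (order 26) has exactly 8 irreducible complex representations.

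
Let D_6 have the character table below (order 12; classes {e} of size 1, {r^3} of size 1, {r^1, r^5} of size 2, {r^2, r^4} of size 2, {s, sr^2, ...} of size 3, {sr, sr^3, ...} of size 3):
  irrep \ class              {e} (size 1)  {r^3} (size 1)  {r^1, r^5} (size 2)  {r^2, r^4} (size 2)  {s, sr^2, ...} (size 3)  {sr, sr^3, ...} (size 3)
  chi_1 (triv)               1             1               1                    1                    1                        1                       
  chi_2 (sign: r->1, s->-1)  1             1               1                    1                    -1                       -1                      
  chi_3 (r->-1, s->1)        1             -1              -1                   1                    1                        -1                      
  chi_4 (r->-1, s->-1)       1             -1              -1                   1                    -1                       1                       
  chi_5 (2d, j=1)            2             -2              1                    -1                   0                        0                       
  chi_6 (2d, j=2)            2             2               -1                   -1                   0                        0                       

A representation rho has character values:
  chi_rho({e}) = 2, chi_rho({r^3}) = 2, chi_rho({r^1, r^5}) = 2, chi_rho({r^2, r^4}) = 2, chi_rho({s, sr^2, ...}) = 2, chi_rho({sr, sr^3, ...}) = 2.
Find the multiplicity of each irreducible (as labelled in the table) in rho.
Multiplicities: chi_1: 2, chi_2: 0, chi_3: 0, chi_4: 0, chi_5: 0, chi_6: 0.

Argument: Use <chi_rho, chi> = (1/|G|) sum_C |C| * chi_rho(C) * conj(chi(C)) with |G| = 12 for each irreducible chi in the table:
  <chi_rho, chi_1> = (1/12)[1*(2)*conj(1) + 1*(2)*conj(1) + 2*(2)*conj(1) + 2*(2)*conj(1) + 3*(2)*conj(1) + 3*(2)*conj(1)]
      = (1/12)[(2) + (2) + (4) + (4) + (6) + (6)] = 24/12 = 2
  <chi_rho, chi_2> = (1/12)[1*(2)*conj(1) + 1*(2)*conj(1) + 2*(2)*conj(1) + 2*(2)*conj(1) + 3*(2)*conj(-1) + 3*(2)*conj(-1)]
      = (1/12)[(2) + (2) + (4) + (4) + (-6) + (-6)] = 0/12 = 0
  <chi_rho, chi_3> = (1/12)[1*(2)*conj(1) + 1*(2)*conj(-1) + 2*(2)*conj(-1) + 2*(2)*conj(1) + 3*(2)*conj(1) + 3*(2)*conj(-1)]
      = (1/12)[(2) + (-2) + (-4) + (4) + (6) + (-6)] = 0/12 = 0
  <chi_rho, chi_4> = (1/12)[1*(2)*conj(1) + 1*(2)*conj(-1) + 2*(2)*conj(-1) + 2*(2)*conj(1) + 3*(2)*conj(-1) + 3*(2)*conj(1)]
      = (1/12)[(2) + (-2) + (-4) + (4) + (-6) + (6)] = 0/12 = 0
  <chi_rho, chi_5> = (1/12)[1*(2)*conj(2) + 1*(2)*conj(-2) + 2*(2)*conj(1) + 2*(2)*conj(-1) + 3*(2)*conj(0) + 3*(2)*conj(0)]
      = (1/12)[(4) + (-4) + (4) + (-4) + (0) + (0)] = 0/12 = 0
  <chi_rho, chi_6> = (1/12)[1*(2)*conj(2) + 1*(2)*conj(2) + 2*(2)*conj(-1) + 2*(2)*conj(-1) + 3*(2)*conj(0) + 3*(2)*conj(0)]
      = (1/12)[(4) + (4) + (-4) + (-4) + (0) + (0)] = 0/12 = 0
Dimension check: dim(rho) = sum (mult * dim) = 2*1 + 0*1 + 0*1 + 0*1 + 0*2 + 0*2 = 2 = chi_rho(e) = 2.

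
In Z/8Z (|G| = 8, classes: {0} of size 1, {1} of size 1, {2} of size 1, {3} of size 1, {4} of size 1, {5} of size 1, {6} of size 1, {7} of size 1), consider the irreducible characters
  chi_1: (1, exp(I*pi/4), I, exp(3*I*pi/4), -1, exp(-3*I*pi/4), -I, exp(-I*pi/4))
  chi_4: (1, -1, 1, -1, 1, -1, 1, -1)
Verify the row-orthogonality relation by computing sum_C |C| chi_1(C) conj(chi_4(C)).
Sum = 0; so <chi_1, chi_4> = 0 (distinct irreducibles are orthogonal).

Derivation: Compute term by term over conjugacy classes (|C| * chi_1(C) * conj(chi_4(C))):
  1*(1)*conj(1) + 1*(exp(I*pi/4))*conj(-1) + 1*(I)*conj(1) + 1*(exp(3*I*pi/4))*conj(-1) + 1*(-1)*conj(1) + 1*(exp(-3*I*pi/4))*conj(-1) + 1*(-I)*conj(1) + 1*(exp(-I*pi/4))*conj(-1)
  = (1) + (-exp(I*pi/4)) + (I) + (-exp(3*I*pi/4)) + (-1) + (-exp(-3*I*pi/4)) + (-I) + (-exp(-I*pi/4))
  = 0.
(Exp terms are combined using exp(i*s)*conj(exp(i*t)) = exp(i*(s-t)), and sums of them are collapsed using the identity that for every m > 1 the m distinct m-th roots of unity sum to 0, e.g. 1 + exp(2*I*pi/3) + exp(-2*I*pi/3) = 0.)
Dividing by |G| = 8 gives 0/8 = 0, matching the row-orthogonality relation <chi_1, chi_4> = [chi_1 = chi_4].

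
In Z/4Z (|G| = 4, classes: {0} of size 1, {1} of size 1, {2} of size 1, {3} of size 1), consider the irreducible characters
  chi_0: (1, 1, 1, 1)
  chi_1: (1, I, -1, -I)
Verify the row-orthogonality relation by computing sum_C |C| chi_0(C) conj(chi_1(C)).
Sum = 0; so <chi_0, chi_1> = 0 (distinct irreducibles are orthogonal).

Working: Compute term by term over conjugacy classes (|C| * chi_0(C) * conj(chi_1(C))):
  1*(1)*conj(1) + 1*(1)*conj(I) + 1*(1)*conj(-1) + 1*(1)*conj(-I)
  = (1) + (-I) + (-1) + (I)
  = 0.
(Exp terms are combined using exp(i*s)*conj(exp(i*t)) = exp(i*(s-t)), and sums of them are collapsed using the identity that for every m > 1 the m distinct m-th roots of unity sum to 0, e.g. 1 + exp(2*I*pi/3) + exp(-2*I*pi/3) = 0.)
Dividing by |G| = 4 gives 0/4 = 0, matching the row-orthogonality relation <chi_0, chi_1> = [chi_0 = chi_1].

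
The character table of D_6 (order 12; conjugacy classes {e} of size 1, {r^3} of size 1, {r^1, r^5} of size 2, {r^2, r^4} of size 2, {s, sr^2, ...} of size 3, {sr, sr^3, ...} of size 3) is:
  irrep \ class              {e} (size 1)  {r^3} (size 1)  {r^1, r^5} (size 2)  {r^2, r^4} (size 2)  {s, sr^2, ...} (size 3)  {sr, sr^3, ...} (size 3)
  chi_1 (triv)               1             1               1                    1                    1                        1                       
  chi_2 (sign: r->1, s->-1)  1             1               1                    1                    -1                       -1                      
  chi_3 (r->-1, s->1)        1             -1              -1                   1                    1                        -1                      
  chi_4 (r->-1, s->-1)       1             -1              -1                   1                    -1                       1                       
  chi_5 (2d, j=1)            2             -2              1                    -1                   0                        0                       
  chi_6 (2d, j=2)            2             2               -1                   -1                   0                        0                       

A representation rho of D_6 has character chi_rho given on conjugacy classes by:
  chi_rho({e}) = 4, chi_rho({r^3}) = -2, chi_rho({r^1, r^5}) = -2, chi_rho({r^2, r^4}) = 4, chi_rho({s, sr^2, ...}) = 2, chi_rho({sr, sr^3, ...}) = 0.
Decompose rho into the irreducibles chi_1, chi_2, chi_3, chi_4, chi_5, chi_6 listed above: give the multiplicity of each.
Multiplicities: chi_1: 1, chi_2: 0, chi_3: 2, chi_4: 1, chi_5: 0, chi_6: 0.

Solution. Use <chi_rho, chi> = (1/|G|) sum_C |C| * chi_rho(C) * conj(chi(C)) with |G| = 12 for each irreducible chi in the table:
  <chi_rho, chi_1> = (1/12)[1*(4)*conj(1) + 1*(-2)*conj(1) + 2*(-2)*conj(1) + 2*(4)*conj(1) + 3*(2)*conj(1) + 3*(0)*conj(1)]
      = (1/12)[(4) + (-2) + (-4) + (8) + (6) + (0)] = 12/12 = 1
  <chi_rho, chi_2> = (1/12)[1*(4)*conj(1) + 1*(-2)*conj(1) + 2*(-2)*conj(1) + 2*(4)*conj(1) + 3*(2)*conj(-1) + 3*(0)*conj(-1)]
      = (1/12)[(4) + (-2) + (-4) + (8) + (-6) + (0)] = 0/12 = 0
  <chi_rho, chi_3> = (1/12)[1*(4)*conj(1) + 1*(-2)*conj(-1) + 2*(-2)*conj(-1) + 2*(4)*conj(1) + 3*(2)*conj(1) + 3*(0)*conj(-1)]
      = (1/12)[(4) + (2) + (4) + (8) + (6) + (0)] = 24/12 = 2
  <chi_rho, chi_4> = (1/12)[1*(4)*conj(1) + 1*(-2)*conj(-1) + 2*(-2)*conj(-1) + 2*(4)*conj(1) + 3*(2)*conj(-1) + 3*(0)*conj(1)]
      = (1/12)[(4) + (2) + (4) + (8) + (-6) + (0)] = 12/12 = 1
  <chi_rho, chi_5> = (1/12)[1*(4)*conj(2) + 1*(-2)*conj(-2) + 2*(-2)*conj(1) + 2*(4)*conj(-1) + 3*(2)*conj(0) + 3*(0)*conj(0)]
      = (1/12)[(8) + (4) + (-4) + (-8) + (0) + (0)] = 0/12 = 0
  <chi_rho, chi_6> = (1/12)[1*(4)*conj(2) + 1*(-2)*conj(2) + 2*(-2)*conj(-1) + 2*(4)*conj(-1) + 3*(2)*conj(0) + 3*(0)*conj(0)]
      = (1/12)[(8) + (-4) + (4) + (-8) + (0) + (0)] = 0/12 = 0
Dimension check: dim(rho) = sum (mult * dim) = 1*1 + 0*1 + 2*1 + 1*1 + 0*2 + 0*2 = 4 = chi_rho(e) = 4.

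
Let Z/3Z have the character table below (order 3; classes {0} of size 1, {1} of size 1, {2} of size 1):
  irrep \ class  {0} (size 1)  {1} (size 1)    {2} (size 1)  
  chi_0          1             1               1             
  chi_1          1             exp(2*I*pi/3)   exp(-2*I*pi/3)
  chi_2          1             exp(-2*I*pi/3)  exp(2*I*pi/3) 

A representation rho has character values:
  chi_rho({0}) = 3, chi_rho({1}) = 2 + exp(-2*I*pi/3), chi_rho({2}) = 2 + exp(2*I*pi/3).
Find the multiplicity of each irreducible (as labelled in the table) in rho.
Multiplicities: chi_0: 2, chi_1: 0, chi_2: 1.

Why: Use <chi_rho, chi> = (1/|G|) sum_C |C| * chi_rho(C) * conj(chi(C)) with |G| = 3 for each irreducible chi in the table:
  <chi_rho, chi_0> = (1/3)[1*(3)*conj(1) + 1*(2 + exp(-2*I*pi/3))*conj(1) + 1*(2 + exp(2*I*pi/3))*conj(1)]
      = (1/3)[(3) + (2 + exp(-2*I*pi/3)) + (2 + exp(2*I*pi/3))] = 6/3 = 2
  <chi_rho, chi_1> = (1/3)[1*(3)*conj(1) + 1*(2 + exp(-2*I*pi/3))*conj(exp(2*I*pi/3)) + 1*(2 + exp(2*I*pi/3))*conj(exp(-2*I*pi/3))]
      = (1/3)[(3) + (2*exp(-2*I*pi/3) + exp(2*I*pi/3)) + (exp(-2*I*pi/3) + 2*exp(2*I*pi/3))] = 0/3 = 0
  <chi_rho, chi_2> = (1/3)[1*(3)*conj(1) + 1*(2 + exp(-2*I*pi/3))*conj(exp(-2*I*pi/3)) + 1*(2 + exp(2*I*pi/3))*conj(exp(2*I*pi/3))]
      = (1/3)[(3) + (1 + 2*exp(2*I*pi/3)) + (1 + 2*exp(-2*I*pi/3))] = 3/3 = 1
(Exp terms are combined using exp(i*s)*conj(exp(i*t)) = exp(i*(s-t)), and sums of them are collapsed using the identity that for every m > 1 the m distinct m-th roots of unity sum to 0, e.g. 1 + exp(2*I*pi/3) + exp(-2*I*pi/3) = 0.)
Dimension check: dim(rho) = sum (mult * dim) = 2*1 + 0*1 + 1*1 = 3 = chi_rho(e) = 3.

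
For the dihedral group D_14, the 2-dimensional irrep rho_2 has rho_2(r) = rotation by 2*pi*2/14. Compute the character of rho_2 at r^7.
chi_{rho_2}(r^7) = 2*cos(2*pi*2*7/14) = 2

Solution. rho_2(r^7) is rotation by angle 2*pi*2*7/14, whose trace is 2*cos(2*pi*2*7/14) = 2.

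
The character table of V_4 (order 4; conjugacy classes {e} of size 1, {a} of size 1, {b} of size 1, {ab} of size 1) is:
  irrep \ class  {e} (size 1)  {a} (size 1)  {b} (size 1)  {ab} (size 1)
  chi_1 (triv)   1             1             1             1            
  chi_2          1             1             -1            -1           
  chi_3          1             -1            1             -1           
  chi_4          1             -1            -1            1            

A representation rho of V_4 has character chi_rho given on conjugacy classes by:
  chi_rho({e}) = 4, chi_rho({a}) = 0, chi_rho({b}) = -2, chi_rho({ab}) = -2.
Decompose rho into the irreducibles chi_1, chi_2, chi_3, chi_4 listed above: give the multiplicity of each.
Multiplicities: chi_1: 0, chi_2: 2, chi_3: 1, chi_4: 1.

Use <chi_rho, chi> = (1/|G|) sum_C |C| * chi_rho(C) * conj(chi(C)) with |G| = 4 for each irreducible chi in the table:
  <chi_rho, chi_1> = (1/4)[1*(4)*conj(1) + 1*(0)*conj(1) + 1*(-2)*conj(1) + 1*(-2)*conj(1)]
      = (1/4)[(4) + (0) + (-2) + (-2)] = 0/4 = 0
  <chi_rho, chi_2> = (1/4)[1*(4)*conj(1) + 1*(0)*conj(1) + 1*(-2)*conj(-1) + 1*(-2)*conj(-1)]
      = (1/4)[(4) + (0) + (2) + (2)] = 8/4 = 2
  <chi_rho, chi_3> = (1/4)[1*(4)*conj(1) + 1*(0)*conj(-1) + 1*(-2)*conj(1) + 1*(-2)*conj(-1)]
      = (1/4)[(4) + (0) + (-2) + (2)] = 4/4 = 1
  <chi_rho, chi_4> = (1/4)[1*(4)*conj(1) + 1*(0)*conj(-1) + 1*(-2)*conj(-1) + 1*(-2)*conj(1)]
      = (1/4)[(4) + (0) + (2) + (-2)] = 4/4 = 1
Dimension check: dim(rho) = sum (mult * dim) = 0*1 + 2*1 + 1*1 + 1*1 = 4 = chi_rho(e) = 4.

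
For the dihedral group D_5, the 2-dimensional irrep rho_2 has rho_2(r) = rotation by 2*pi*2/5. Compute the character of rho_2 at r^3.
chi_{rho_2}(r^3) = 2*cos(2*pi*2*3/5) = -1/2 + sqrt(5)/2

Derivation: rho_2(r^3) is rotation by angle 2*pi*2*3/5, whose trace is 2*cos(2*pi*2*3/5) = -1/2 + sqrt(5)/2.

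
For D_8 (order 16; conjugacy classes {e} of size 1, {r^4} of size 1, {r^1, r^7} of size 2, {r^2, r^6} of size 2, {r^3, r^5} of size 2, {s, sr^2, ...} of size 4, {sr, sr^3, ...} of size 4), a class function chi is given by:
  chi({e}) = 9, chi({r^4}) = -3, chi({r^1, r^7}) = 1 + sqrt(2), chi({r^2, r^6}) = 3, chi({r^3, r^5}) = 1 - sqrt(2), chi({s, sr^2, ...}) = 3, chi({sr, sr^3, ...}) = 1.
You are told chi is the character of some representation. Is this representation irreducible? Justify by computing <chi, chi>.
Not irreducible (reducible): <chi, chi> = 10 > 1.

<chi, chi> = (1/|G|) sum_C |C| * |chi(C)|^2 = (1/16)[1*|9|^2 + 1*|-3|^2 + 2*|1 + sqrt(2)|^2 + 2*|3|^2 + 2*|1 - sqrt(2)|^2 + 4*|3|^2 + 4*|1|^2]
  = (1/16)[(81) + (9) + (4*sqrt(2) + 6) + (18) + (6 - 4*sqrt(2)) + (36) + (4)] = 160/16 = 10.
A character is irreducible iff <chi, chi> = 1, so this representation is reducible.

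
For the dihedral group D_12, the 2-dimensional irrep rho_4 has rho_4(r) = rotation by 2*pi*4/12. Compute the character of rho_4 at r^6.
chi_{rho_4}(r^6) = 2*cos(2*pi*4*6/12) = 2

Reasoning: rho_4(r^6) is rotation by angle 2*pi*4*6/12, whose trace is 2*cos(2*pi*4*6/12) = 2.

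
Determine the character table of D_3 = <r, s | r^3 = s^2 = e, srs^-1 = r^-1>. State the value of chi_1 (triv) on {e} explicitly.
Conjugacy classes: {e} of size 1, {r^1, r^2} of size 2, {s, sr, ..., sr^2} of size 3.
Character table:
  irrep \ class              {e} (size 1)  {r^1, r^2} (size 2)  {s, sr, ..., sr^2} (size 3)
  chi_1 (triv)               1             1                    1                          
  chi_2 (sign: r->1, s->-1)  1             1                    -1                         
  chi_3 (2d, j=1)            2             -1                   0                          

Spot check: chi_1 (triv) on {e} = 1.

Why: D_3 has order 2*3 = 6 with 3 conjugacy classes, hence 3 irreducibles. Sum of squared dims 1 + 1 + 4 = 6 = |G|. Linear characters come from the abelianisation; the 2-dimensional irreps have character r^k -> 2*cos(2*pi*j*k/3), reflections -> 0.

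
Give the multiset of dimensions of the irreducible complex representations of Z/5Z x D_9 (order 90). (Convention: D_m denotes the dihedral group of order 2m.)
Dimensions: 1, 1, 1, 1, 1, 1, 1, 1, 1, 1, 2, 2, 2, 2, 2, 2, 2, 2, 2, 2, 2, 2, 2, 2, 2, 2, 2, 2, 2, 2

Why: There are 30 irreducibles (= number of conjugacy classes). Their dimensions d_i satisfy sum d_i^2 = |G| = 90: 1 + 1 + 1 + 1 + 1 + 1 + 1 + 1 + 1 + 1 + 4 + 4 + 4 + 4 + 4 + 4 + 4 + 4 + 4 + 4 + 4 + 4 + 4 + 4 + 4 + 4 + 4 + 4 + 4 + 4 = 90. (For the product with Z/5Z: each of the 5 1-dim characters of Z/5Z tensors with each irrep of D_9, giving 5 copies of each D_9-dimension.)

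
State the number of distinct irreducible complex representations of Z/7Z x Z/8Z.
56

Explanation: The number of irreducible complex representations of a finite group equals its number of conjugacy classes. Z/7Z x Z/8Z is abelian of order 56, so every element is its own conjugacy class: 56 classes, so Z/7Z x Z/8Z (order 56) has exactly 56 irreducible complex representations.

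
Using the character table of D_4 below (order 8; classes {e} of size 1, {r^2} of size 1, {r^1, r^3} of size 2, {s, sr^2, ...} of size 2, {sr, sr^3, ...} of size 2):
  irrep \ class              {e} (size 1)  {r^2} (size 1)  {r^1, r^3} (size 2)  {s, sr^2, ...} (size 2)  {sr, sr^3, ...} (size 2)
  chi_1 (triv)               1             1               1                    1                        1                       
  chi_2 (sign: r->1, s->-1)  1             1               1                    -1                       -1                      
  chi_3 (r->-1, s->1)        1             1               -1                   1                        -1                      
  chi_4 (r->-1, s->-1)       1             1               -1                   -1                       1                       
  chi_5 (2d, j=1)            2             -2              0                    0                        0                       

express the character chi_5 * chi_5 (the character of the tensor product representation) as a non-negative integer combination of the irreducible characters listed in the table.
chi_5 tensor chi_5 = chi_1 + chi_2 + chi_3 + chi_4 (all other irreducibles have multiplicity 0).

Reasoning: The character of a tensor product is the pointwise product (chi_5 * chi_5)(C) = chi_5(C) * chi_5(C):
  {e}: (2)*(2), {r^2}: (-2)*(-2), {r^1, r^3}: (0)*(0), {s, sr^2, ...}: (0)*(0), {sr, sr^3, ...}: (0)*(0)
so (chi_5 * chi_5) takes values
  {e} -> 4, {r^2} -> 4, {r^1, r^3} -> 0, {s, sr^2, ...} -> 0, {sr, sr^3, ...} -> 0.
Now take the inner product of this character with each irreducible chi from the table, <chi_5*chi_5, chi> = (1/8) sum_C |C| (chi_5*chi_5)(C) conj(chi(C)):
  <chi_5*chi_5, chi_1> = (1/8)[1*(4)*conj(1) + 1*(4)*conj(1) + 2*(0)*conj(1) + 2*(0)*conj(1) + 2*(0)*conj(1)]
      = (1/8)[(4) + (4) + (0) + (0) + (0)] = 8/8 = 1
  <chi_5*chi_5, chi_2> = (1/8)[1*(4)*conj(1) + 1*(4)*conj(1) + 2*(0)*conj(1) + 2*(0)*conj(-1) + 2*(0)*conj(-1)]
      = (1/8)[(4) + (4) + (0) + (0) + (0)] = 8/8 = 1
  <chi_5*chi_5, chi_3> = (1/8)[1*(4)*conj(1) + 1*(4)*conj(1) + 2*(0)*conj(-1) + 2*(0)*conj(1) + 2*(0)*conj(-1)]
      = (1/8)[(4) + (4) + (0) + (0) + (0)] = 8/8 = 1
  <chi_5*chi_5, chi_4> = (1/8)[1*(4)*conj(1) + 1*(4)*conj(1) + 2*(0)*conj(-1) + 2*(0)*conj(-1) + 2*(0)*conj(1)]
      = (1/8)[(4) + (4) + (0) + (0) + (0)] = 8/8 = 1
  <chi_5*chi_5, chi_5> = (1/8)[1*(4)*conj(2) + 1*(4)*conj(-2) + 2*(0)*conj(0) + 2*(0)*conj(0) + 2*(0)*conj(0)]
      = (1/8)[(8) + (-8) + (0) + (0) + (0)] = 0/8 = 0
Hence the multiplicities are chi_1: 1, chi_2: 1, chi_3: 1, chi_4: 1. Dimension check: dim(chi_5)*dim(chi_5) = 2*2 = 4 and sum (mult * dim) = 1*1 + 1*1 + 1*1 + 1*1 = 4.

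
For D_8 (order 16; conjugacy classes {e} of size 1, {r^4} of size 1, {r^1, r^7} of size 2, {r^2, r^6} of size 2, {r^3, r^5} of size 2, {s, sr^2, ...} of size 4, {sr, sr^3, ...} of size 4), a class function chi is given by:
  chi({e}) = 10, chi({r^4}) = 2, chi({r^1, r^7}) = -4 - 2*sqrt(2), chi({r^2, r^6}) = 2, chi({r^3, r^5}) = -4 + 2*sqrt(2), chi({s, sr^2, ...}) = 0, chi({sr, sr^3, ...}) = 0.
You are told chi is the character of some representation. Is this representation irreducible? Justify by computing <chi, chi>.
Not irreducible (reducible): <chi, chi> = 13 > 1.

Argument: <chi, chi> = (1/|G|) sum_C |C| * |chi(C)|^2 = (1/16)[1*|10|^2 + 1*|2|^2 + 2*|-4 - 2*sqrt(2)|^2 + 2*|2|^2 + 2*|-4 + 2*sqrt(2)|^2 + 4*|0|^2 + 4*|0|^2]
  = (1/16)[(100) + (4) + (32*sqrt(2) + 48) + (8) + (48 - 32*sqrt(2)) + (0) + (0)] = 208/16 = 13.
A character is irreducible iff <chi, chi> = 1, so this representation is reducible.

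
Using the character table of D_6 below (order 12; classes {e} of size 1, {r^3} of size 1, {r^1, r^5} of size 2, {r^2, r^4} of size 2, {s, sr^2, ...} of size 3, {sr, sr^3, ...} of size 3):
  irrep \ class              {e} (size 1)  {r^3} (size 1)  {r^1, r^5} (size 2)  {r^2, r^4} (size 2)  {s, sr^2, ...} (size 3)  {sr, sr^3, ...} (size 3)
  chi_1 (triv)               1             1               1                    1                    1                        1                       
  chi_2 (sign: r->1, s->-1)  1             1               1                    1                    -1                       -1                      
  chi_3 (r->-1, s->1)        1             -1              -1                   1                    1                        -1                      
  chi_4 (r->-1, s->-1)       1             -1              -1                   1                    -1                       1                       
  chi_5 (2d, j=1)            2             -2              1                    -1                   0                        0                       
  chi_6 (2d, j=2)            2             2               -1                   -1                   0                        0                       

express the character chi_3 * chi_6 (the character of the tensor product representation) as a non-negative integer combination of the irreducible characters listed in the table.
chi_3 tensor chi_6 = chi_5 (all other irreducibles have multiplicity 0).

Reasoning: The character of a tensor product is the pointwise product (chi_3 * chi_6)(C) = chi_3(C) * chi_6(C):
  {e}: (1)*(2), {r^3}: (-1)*(2), {r^1, r^5}: (-1)*(-1), {r^2, r^4}: (1)*(-1), {s, sr^2, ...}: (1)*(0), {sr, sr^3, ...}: (-1)*(0)
so (chi_3 * chi_6) takes values
  {e} -> 2, {r^3} -> -2, {r^1, r^5} -> 1, {r^2, r^4} -> -1, {s, sr^2, ...} -> 0, {sr, sr^3, ...} -> 0.
Now take the inner product of this character with each irreducible chi from the table, <chi_3*chi_6, chi> = (1/12) sum_C |C| (chi_3*chi_6)(C) conj(chi(C)):
  <chi_3*chi_6, chi_1> = (1/12)[1*(2)*conj(1) + 1*(-2)*conj(1) + 2*(1)*conj(1) + 2*(-1)*conj(1) + 3*(0)*conj(1) + 3*(0)*conj(1)]
      = (1/12)[(2) + (-2) + (2) + (-2) + (0) + (0)] = 0/12 = 0
  <chi_3*chi_6, chi_2> = (1/12)[1*(2)*conj(1) + 1*(-2)*conj(1) + 2*(1)*conj(1) + 2*(-1)*conj(1) + 3*(0)*conj(-1) + 3*(0)*conj(-1)]
      = (1/12)[(2) + (-2) + (2) + (-2) + (0) + (0)] = 0/12 = 0
  <chi_3*chi_6, chi_3> = (1/12)[1*(2)*conj(1) + 1*(-2)*conj(-1) + 2*(1)*conj(-1) + 2*(-1)*conj(1) + 3*(0)*conj(1) + 3*(0)*conj(-1)]
      = (1/12)[(2) + (2) + (-2) + (-2) + (0) + (0)] = 0/12 = 0
  <chi_3*chi_6, chi_4> = (1/12)[1*(2)*conj(1) + 1*(-2)*conj(-1) + 2*(1)*conj(-1) + 2*(-1)*conj(1) + 3*(0)*conj(-1) + 3*(0)*conj(1)]
      = (1/12)[(2) + (2) + (-2) + (-2) + (0) + (0)] = 0/12 = 0
  <chi_3*chi_6, chi_5> = (1/12)[1*(2)*conj(2) + 1*(-2)*conj(-2) + 2*(1)*conj(1) + 2*(-1)*conj(-1) + 3*(0)*conj(0) + 3*(0)*conj(0)]
      = (1/12)[(4) + (4) + (2) + (2) + (0) + (0)] = 12/12 = 1
  <chi_3*chi_6, chi_6> = (1/12)[1*(2)*conj(2) + 1*(-2)*conj(2) + 2*(1)*conj(-1) + 2*(-1)*conj(-1) + 3*(0)*conj(0) + 3*(0)*conj(0)]
      = (1/12)[(4) + (-4) + (-2) + (2) + (0) + (0)] = 0/12 = 0
Hence the multiplicities are chi_5: 1. Dimension check: dim(chi_3)*dim(chi_6) = 1*2 = 2 and sum (mult * dim) = 1*2 = 2.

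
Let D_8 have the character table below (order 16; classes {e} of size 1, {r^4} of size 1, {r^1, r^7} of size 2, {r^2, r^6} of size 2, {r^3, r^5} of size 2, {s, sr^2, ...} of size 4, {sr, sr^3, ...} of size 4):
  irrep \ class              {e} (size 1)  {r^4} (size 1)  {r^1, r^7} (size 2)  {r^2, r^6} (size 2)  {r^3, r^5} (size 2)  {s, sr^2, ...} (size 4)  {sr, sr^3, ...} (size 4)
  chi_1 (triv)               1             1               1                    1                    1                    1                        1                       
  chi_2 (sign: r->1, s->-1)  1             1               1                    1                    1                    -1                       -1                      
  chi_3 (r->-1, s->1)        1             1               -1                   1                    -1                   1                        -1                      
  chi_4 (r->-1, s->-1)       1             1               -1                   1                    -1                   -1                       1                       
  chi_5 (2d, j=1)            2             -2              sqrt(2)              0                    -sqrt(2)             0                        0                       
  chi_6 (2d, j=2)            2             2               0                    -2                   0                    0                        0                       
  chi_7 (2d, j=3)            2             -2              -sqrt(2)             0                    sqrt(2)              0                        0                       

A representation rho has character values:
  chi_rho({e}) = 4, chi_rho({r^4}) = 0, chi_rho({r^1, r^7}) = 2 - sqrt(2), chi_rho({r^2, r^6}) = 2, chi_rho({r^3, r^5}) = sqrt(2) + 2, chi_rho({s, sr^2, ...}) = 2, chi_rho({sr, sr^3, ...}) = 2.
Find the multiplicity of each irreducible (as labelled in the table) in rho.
Multiplicities: chi_1: 2, chi_2: 0, chi_3: 0, chi_4: 0, chi_5: 0, chi_6: 0, chi_7: 1.

Use <chi_rho, chi> = (1/|G|) sum_C |C| * chi_rho(C) * conj(chi(C)) with |G| = 16 for each irreducible chi in the table:
  <chi_rho, chi_1> = (1/16)[1*(4)*conj(1) + 1*(0)*conj(1) + 2*(2 - sqrt(2))*conj(1) + 2*(2)*conj(1) + 2*(sqrt(2) + 2)*conj(1) + 4*(2)*conj(1) + 4*(2)*conj(1)]
      = (1/16)[(4) + (0) + (4 - 2*sqrt(2)) + (4) + (2*sqrt(2) + 4) + (8) + (8)] = 32/16 = 2
  <chi_rho, chi_2> = (1/16)[1*(4)*conj(1) + 1*(0)*conj(1) + 2*(2 - sqrt(2))*conj(1) + 2*(2)*conj(1) + 2*(sqrt(2) + 2)*conj(1) + 4*(2)*conj(-1) + 4*(2)*conj(-1)]
      = (1/16)[(4) + (0) + (4 - 2*sqrt(2)) + (4) + (2*sqrt(2) + 4) + (-8) + (-8)] = 0/16 = 0
  <chi_rho, chi_3> = (1/16)[1*(4)*conj(1) + 1*(0)*conj(1) + 2*(2 - sqrt(2))*conj(-1) + 2*(2)*conj(1) + 2*(sqrt(2) + 2)*conj(-1) + 4*(2)*conj(1) + 4*(2)*conj(-1)]
      = (1/16)[(4) + (0) + (-4 + 2*sqrt(2)) + (4) + (-4 - 2*sqrt(2)) + (8) + (-8)] = 0/16 = 0
  <chi_rho, chi_4> = (1/16)[1*(4)*conj(1) + 1*(0)*conj(1) + 2*(2 - sqrt(2))*conj(-1) + 2*(2)*conj(1) + 2*(sqrt(2) + 2)*conj(-1) + 4*(2)*conj(-1) + 4*(2)*conj(1)]
      = (1/16)[(4) + (0) + (-4 + 2*sqrt(2)) + (4) + (-4 - 2*sqrt(2)) + (-8) + (8)] = 0/16 = 0
  <chi_rho, chi_5> = (1/16)[1*(4)*conj(2) + 1*(0)*conj(-2) + 2*(2 - sqrt(2))*conj(sqrt(2)) + 2*(2)*conj(0) + 2*(sqrt(2) + 2)*conj(-sqrt(2)) + 4*(2)*conj(0) + 4*(2)*conj(0)]
      = (1/16)[(8) + (0) + (-4 + 4*sqrt(2)) + (0) + (-4*sqrt(2) - 4) + (0) + (0)] = 0/16 = 0
  <chi_rho, chi_6> = (1/16)[1*(4)*conj(2) + 1*(0)*conj(2) + 2*(2 - sqrt(2))*conj(0) + 2*(2)*conj(-2) + 2*(sqrt(2) + 2)*conj(0) + 4*(2)*conj(0) + 4*(2)*conj(0)]
      = (1/16)[(8) + (0) + (0) + (-8) + (0) + (0) + (0)] = 0/16 = 0
  <chi_rho, chi_7> = (1/16)[1*(4)*conj(2) + 1*(0)*conj(-2) + 2*(2 - sqrt(2))*conj(-sqrt(2)) + 2*(2)*conj(0) + 2*(sqrt(2) + 2)*conj(sqrt(2)) + 4*(2)*conj(0) + 4*(2)*conj(0)]
      = (1/16)[(8) + (0) + (4 - 4*sqrt(2)) + (0) + (4 + 4*sqrt(2)) + (0) + (0)] = 16/16 = 1
Dimension check: dim(rho) = sum (mult * dim) = 2*1 + 0*1 + 0*1 + 0*1 + 0*2 + 0*2 + 1*2 = 4 = chi_rho(e) = 4.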